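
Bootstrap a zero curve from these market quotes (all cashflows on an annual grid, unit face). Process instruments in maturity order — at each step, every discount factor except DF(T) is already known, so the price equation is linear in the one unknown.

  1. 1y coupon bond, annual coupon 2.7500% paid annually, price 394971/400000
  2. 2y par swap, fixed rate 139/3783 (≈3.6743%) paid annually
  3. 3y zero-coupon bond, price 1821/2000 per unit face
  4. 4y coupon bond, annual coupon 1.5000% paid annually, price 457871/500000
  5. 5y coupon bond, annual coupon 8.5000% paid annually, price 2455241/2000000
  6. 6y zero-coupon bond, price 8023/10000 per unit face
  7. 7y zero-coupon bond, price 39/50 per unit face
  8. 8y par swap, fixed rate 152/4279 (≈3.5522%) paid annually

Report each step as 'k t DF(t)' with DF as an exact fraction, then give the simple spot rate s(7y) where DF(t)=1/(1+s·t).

1 1 961/1000
2 2 1861/2000
3 3 1821/2000
4 4 538/625
5 5 1689/2000
6 6 8023/10000
7 7 39/50
8 8 473/625
s(7y) = (1/(39/50) − 1)/(7) = 11/273 ≈ 4.0293%

step 1 [1y] bond c/1=11/400: DF=(394971/400000 − 11/400·(0))/(1+11/400) = 961/1000 ≈ 0.961000
step 2 [2y] swap r/1=139/3783: DF=(1 − 139/3783·(0.961000))/(1+139/3783) = 1861/2000 ≈ 0.930500
step 3 [3y] zero: DF = P = 1821/2000 ≈ 0.910500
step 4 [4y] bond c/1=3/200: DF=(457871/500000 − 3/200·(0.961000+0.930500+0.910500))/(1+3/200) = 538/625 ≈ 0.860800
step 5 [5y] bond c/1=17/200: DF=(2455241/2000000 − 17/200·(0.961000+0.930500+0.910500+0.860800))/(1+17/200) = 1689/2000 ≈ 0.844500
step 6 [6y] zero: DF = P = 8023/10000 ≈ 0.802300
step 7 [7y] zero: DF = P = 39/50 ≈ 0.780000
step 8 [8y] swap r/1=152/4279: DF=(1 − 152/4279·(0.961000+0.930500+0.910500+0.860800+0.844500+0.802300+0.780000))/(1+152/4279) = 473/625 ≈ 0.756800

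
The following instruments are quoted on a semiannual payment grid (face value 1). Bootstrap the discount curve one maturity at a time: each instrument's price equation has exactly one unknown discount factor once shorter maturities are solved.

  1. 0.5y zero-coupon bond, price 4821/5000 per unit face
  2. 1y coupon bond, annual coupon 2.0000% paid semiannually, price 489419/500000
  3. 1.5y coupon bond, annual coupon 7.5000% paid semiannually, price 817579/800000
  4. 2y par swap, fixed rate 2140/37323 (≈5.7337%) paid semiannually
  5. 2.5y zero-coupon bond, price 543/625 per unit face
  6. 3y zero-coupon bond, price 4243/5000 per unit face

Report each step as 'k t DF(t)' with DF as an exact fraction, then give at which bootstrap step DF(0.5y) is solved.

step 1 [0.5y] zero: DF = P = 4821/5000 ≈ 0.964200
step 2 [1y] bond c/2=1/100: DF=(489419/500000 − 1/100·(0.964200))/(1+1/100) = 2399/2500 ≈ 0.959600
step 3 [1.5y] bond c/2=3/80: DF=(817579/800000 − 3/80·(0.964200+0.959600))/(1+3/80) = 1831/2000 ≈ 0.915500
step 4 [2y] swap r/2=1070/37323: DF=(1 − 1070/37323·(0.964200+0.959600+0.915500))/(1+1070/37323) = 893/1000 ≈ 0.893000
step 5 [2.5y] zero: DF = P = 543/625 ≈ 0.868800
step 6 [3y] zero: DF = P = 4243/5000 ≈ 0.848600

1 1/2 4821/5000
2 1 2399/2500
3 3/2 1831/2000
4 2 893/1000
5 5/2 543/625
6 3 4243/5000
DF(0.5y) is solved at step 1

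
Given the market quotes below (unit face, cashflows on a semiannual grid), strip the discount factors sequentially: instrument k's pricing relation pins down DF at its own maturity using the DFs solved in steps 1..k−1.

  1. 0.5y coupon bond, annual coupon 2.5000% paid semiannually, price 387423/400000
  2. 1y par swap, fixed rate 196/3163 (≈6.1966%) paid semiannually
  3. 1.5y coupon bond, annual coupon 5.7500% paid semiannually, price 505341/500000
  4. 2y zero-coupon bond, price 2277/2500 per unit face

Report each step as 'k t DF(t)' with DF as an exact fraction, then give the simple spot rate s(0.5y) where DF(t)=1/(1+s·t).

1 1/2 4783/5000
2 1 2353/2500
3 3/2 4647/5000
4 2 2277/2500
s(0.5y) = (1/(4783/5000) − 1)/(1/2) = 434/4783 ≈ 9.0738%

step 1 [0.5y] bond c/2=1/80: DF=(387423/400000 − 1/80·(0))/(1+1/80) = 4783/5000 ≈ 0.956600
step 2 [1y] swap r/2=98/3163: DF=(1 − 98/3163·(0.956600))/(1+98/3163) = 2353/2500 ≈ 0.941200
step 3 [1.5y] bond c/2=23/800: DF=(505341/500000 − 23/800·(0.956600+0.941200))/(1+23/800) = 4647/5000 ≈ 0.929400
step 4 [2y] zero: DF = P = 2277/2500 ≈ 0.910800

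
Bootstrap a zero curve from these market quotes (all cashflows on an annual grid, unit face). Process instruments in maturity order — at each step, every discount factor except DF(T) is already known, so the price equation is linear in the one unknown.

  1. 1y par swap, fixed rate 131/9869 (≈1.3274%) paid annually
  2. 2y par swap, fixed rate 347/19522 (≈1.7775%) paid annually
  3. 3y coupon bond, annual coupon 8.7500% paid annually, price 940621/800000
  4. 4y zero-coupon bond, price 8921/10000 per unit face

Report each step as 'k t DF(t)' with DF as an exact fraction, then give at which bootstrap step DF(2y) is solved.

1 1 9869/10000
2 2 9653/10000
3 3 9241/10000
4 4 8921/10000
DF(2y) is solved at step 2

step 1 [1y] swap r/1=131/9869: DF=(1 − 131/9869·(0))/(1+131/9869) = 9869/10000 ≈ 0.986900
step 2 [2y] swap r/1=347/19522: DF=(1 − 347/19522·(0.986900))/(1+347/19522) = 9653/10000 ≈ 0.965300
step 3 [3y] bond c/1=7/80: DF=(940621/800000 − 7/80·(0.986900+0.965300))/(1+7/80) = 9241/10000 ≈ 0.924100
step 4 [4y] zero: DF = P = 8921/10000 ≈ 0.892100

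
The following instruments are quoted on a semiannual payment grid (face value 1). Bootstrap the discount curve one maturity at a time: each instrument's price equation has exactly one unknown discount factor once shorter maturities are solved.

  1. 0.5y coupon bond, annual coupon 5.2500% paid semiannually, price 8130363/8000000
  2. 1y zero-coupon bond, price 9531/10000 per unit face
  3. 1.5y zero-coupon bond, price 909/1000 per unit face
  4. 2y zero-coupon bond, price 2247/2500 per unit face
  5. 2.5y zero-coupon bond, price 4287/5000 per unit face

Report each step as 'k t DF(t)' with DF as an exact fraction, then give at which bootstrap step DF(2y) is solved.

step 1 [0.5y] bond c/2=21/800: DF=(8130363/8000000 − 21/800·(0))/(1+21/800) = 9903/10000 ≈ 0.990300
step 2 [1y] zero: DF = P = 9531/10000 ≈ 0.953100
step 3 [1.5y] zero: DF = P = 909/1000 ≈ 0.909000
step 4 [2y] zero: DF = P = 2247/2500 ≈ 0.898800
step 5 [2.5y] zero: DF = P = 4287/5000 ≈ 0.857400

1 1/2 9903/10000
2 1 9531/10000
3 3/2 909/1000
4 2 2247/2500
5 5/2 4287/5000
DF(2y) is solved at step 4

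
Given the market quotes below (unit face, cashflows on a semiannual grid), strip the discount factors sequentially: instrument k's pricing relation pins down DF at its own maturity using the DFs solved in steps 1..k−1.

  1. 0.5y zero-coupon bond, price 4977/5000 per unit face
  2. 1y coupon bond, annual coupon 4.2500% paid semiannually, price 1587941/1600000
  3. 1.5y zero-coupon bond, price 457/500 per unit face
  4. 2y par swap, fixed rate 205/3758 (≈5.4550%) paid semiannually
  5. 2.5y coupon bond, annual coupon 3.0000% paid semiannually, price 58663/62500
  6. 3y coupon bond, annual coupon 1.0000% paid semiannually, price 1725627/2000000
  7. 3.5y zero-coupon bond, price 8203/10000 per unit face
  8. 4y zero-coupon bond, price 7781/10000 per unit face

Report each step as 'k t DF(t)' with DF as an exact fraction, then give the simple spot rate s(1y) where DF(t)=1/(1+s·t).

step 1 [0.5y] zero: DF = P = 4977/5000 ≈ 0.995400
step 2 [1y] bond c/2=17/800: DF=(1587941/1600000 − 17/800·(0.995400))/(1+17/800) = 9511/10000 ≈ 0.951100
step 3 [1.5y] zero: DF = P = 457/500 ≈ 0.914000
step 4 [2y] swap r/2=205/7516: DF=(1 − 205/7516·(0.995400+0.951100+0.914000))/(1+205/7516) = 359/400 ≈ 0.897500
step 5 [2.5y] bond c/2=3/200: DF=(58663/62500 − 3/200·(0.995400+0.951100+0.914000+0.897500))/(1+3/200) = 2173/2500 ≈ 0.869200
step 6 [3y] bond c/2=1/200: DF=(1725627/2000000 − 1/200·(0.995400+0.951100+0.914000+0.897500+0.869200))/(1+1/200) = 1671/2000 ≈ 0.835500
step 7 [3.5y] zero: DF = P = 8203/10000 ≈ 0.820300
step 8 [4y] zero: DF = P = 7781/10000 ≈ 0.778100

1 1/2 4977/5000
2 1 9511/10000
3 3/2 457/500
4 2 359/400
5 5/2 2173/2500
6 3 1671/2000
7 7/2 8203/10000
8 4 7781/10000
s(1y) = (1/(9511/10000) − 1)/(1) = 489/9511 ≈ 5.1414%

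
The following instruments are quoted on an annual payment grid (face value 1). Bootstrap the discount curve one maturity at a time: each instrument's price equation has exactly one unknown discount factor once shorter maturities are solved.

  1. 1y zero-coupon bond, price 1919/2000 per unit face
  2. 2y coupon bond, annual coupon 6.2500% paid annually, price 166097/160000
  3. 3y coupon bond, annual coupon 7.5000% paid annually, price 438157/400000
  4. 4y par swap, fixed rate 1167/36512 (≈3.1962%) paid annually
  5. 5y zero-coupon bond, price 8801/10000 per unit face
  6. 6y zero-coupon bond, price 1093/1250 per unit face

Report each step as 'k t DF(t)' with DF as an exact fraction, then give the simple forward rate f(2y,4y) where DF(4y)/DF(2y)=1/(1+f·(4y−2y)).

1 1 1919/2000
2 2 4603/5000
3 3 4439/5000
4 4 8833/10000
5 5 8801/10000
6 6 1093/1250
f(2y,4y) = ((4603/5000)/(8833/10000) − 1)/(2) = 373/17666 ≈ 2.1114%

step 1 [1y] zero: DF = P = 1919/2000 ≈ 0.959500
step 2 [2y] bond c/1=1/16: DF=(166097/160000 − 1/16·(0.959500))/(1+1/16) = 4603/5000 ≈ 0.920600
step 3 [3y] bond c/1=3/40: DF=(438157/400000 − 3/40·(0.959500+0.920600))/(1+3/40) = 4439/5000 ≈ 0.887800
step 4 [4y] swap r/1=1167/36512: DF=(1 − 1167/36512·(0.959500+0.920600+0.887800))/(1+1167/36512) = 8833/10000 ≈ 0.883300
step 5 [5y] zero: DF = P = 8801/10000 ≈ 0.880100
step 6 [6y] zero: DF = P = 1093/1250 ≈ 0.874400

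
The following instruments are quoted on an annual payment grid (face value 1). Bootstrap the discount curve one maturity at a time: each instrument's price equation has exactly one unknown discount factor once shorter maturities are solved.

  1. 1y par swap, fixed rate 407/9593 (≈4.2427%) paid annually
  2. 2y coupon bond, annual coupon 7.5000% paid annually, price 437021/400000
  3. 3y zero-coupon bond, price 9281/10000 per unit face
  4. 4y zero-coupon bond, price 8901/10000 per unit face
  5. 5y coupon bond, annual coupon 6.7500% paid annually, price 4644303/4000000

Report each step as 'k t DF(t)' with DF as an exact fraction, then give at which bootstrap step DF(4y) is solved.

step 1 [1y] swap r/1=407/9593: DF=(1 − 407/9593·(0))/(1+407/9593) = 9593/10000 ≈ 0.959300
step 2 [2y] bond c/1=3/40: DF=(437021/400000 − 3/40·(0.959300))/(1+3/40) = 4747/5000 ≈ 0.949400
step 3 [3y] zero: DF = P = 9281/10000 ≈ 0.928100
step 4 [4y] zero: DF = P = 8901/10000 ≈ 0.890100
step 5 [5y] bond c/1=27/400: DF=(4644303/4000000 − 27/400·(0.959300+0.949400+0.928100+0.890100))/(1+27/400) = 213/250 ≈ 0.852000

1 1 9593/10000
2 2 4747/5000
3 3 9281/10000
4 4 8901/10000
5 5 213/250
DF(4y) is solved at step 4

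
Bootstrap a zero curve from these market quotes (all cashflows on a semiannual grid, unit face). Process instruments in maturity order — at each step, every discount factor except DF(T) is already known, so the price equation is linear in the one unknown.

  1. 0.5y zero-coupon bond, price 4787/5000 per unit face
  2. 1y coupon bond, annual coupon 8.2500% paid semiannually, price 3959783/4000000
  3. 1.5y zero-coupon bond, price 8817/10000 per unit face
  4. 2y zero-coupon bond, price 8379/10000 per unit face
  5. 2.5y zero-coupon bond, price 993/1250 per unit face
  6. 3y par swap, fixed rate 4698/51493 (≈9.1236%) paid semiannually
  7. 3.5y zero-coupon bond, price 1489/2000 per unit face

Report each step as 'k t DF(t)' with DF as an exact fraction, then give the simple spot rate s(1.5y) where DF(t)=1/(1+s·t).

step 1 [0.5y] zero: DF = P = 4787/5000 ≈ 0.957400
step 2 [1y] bond c/2=33/800: DF=(3959783/4000000 − 33/800·(0.957400))/(1+33/800) = 1141/1250 ≈ 0.912800
step 3 [1.5y] zero: DF = P = 8817/10000 ≈ 0.881700
step 4 [2y] zero: DF = P = 8379/10000 ≈ 0.837900
step 5 [2.5y] zero: DF = P = 993/1250 ≈ 0.794400
step 6 [3y] swap r/2=2349/51493: DF=(1 − 2349/51493·(0.957400+0.912800+0.881700+0.837900+0.794400))/(1+2349/51493) = 7651/10000 ≈ 0.765100
step 7 [3.5y] zero: DF = P = 1489/2000 ≈ 0.744500

1 1/2 4787/5000
2 1 1141/1250
3 3/2 8817/10000
4 2 8379/10000
5 5/2 993/1250
6 3 7651/10000
7 7/2 1489/2000
s(1.5y) = (1/(8817/10000) − 1)/(3/2) = 2366/26451 ≈ 8.9448%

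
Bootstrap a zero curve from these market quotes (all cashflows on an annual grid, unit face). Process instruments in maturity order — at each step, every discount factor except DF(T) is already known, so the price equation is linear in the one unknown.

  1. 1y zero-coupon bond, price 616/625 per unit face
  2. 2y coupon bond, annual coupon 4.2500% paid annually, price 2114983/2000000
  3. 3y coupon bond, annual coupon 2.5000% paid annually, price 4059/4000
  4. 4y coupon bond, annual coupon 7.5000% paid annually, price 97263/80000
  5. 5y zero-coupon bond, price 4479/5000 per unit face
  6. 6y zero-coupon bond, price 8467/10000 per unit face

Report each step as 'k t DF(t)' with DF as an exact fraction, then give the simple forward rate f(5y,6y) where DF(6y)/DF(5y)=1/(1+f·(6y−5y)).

step 1 [1y] zero: DF = P = 616/625 ≈ 0.985600
step 2 [2y] bond c/1=17/400: DF=(2114983/2000000 − 17/400·(0.985600))/(1+17/400) = 4871/5000 ≈ 0.974200
step 3 [3y] bond c/1=1/40: DF=(4059/4000 − 1/40·(0.985600+0.974200))/(1+1/40) = 4711/5000 ≈ 0.942200
step 4 [4y] bond c/1=3/40: DF=(97263/80000 − 3/40·(0.985600+0.974200+0.942200))/(1+3/40) = 1857/2000 ≈ 0.928500
step 5 [5y] zero: DF = P = 4479/5000 ≈ 0.895800
step 6 [6y] zero: DF = P = 8467/10000 ≈ 0.846700

1 1 616/625
2 2 4871/5000
3 3 4711/5000
4 4 1857/2000
5 5 4479/5000
6 6 8467/10000
f(5y,6y) = ((4479/5000)/(8467/10000) − 1)/(1) = 491/8467 ≈ 5.7990%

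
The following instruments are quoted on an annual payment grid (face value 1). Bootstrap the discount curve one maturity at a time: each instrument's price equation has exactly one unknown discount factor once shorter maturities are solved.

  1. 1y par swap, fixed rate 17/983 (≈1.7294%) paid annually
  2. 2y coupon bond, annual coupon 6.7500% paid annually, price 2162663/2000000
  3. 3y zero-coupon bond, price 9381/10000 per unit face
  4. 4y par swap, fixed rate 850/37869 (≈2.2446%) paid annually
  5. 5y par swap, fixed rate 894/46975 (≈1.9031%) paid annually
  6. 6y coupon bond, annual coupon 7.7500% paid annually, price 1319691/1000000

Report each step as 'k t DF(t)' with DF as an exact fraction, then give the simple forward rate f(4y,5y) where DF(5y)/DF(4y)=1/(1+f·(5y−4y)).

step 1 [1y] swap r/1=17/983: DF=(1 − 17/983·(0))/(1+17/983) = 983/1000 ≈ 0.983000
step 2 [2y] bond c/1=27/400: DF=(2162663/2000000 − 27/400·(0.983000))/(1+27/400) = 2377/2500 ≈ 0.950800
step 3 [3y] zero: DF = P = 9381/10000 ≈ 0.938100
step 4 [4y] swap r/1=850/37869: DF=(1 − 850/37869·(0.983000+0.950800+0.938100))/(1+850/37869) = 183/200 ≈ 0.915000
step 5 [5y] swap r/1=894/46975: DF=(1 − 894/46975·(0.983000+0.950800+0.938100+0.915000))/(1+894/46975) = 4553/5000 ≈ 0.910600
step 6 [6y] bond c/1=31/400: DF=(1319691/1000000 − 31/400·(0.983000+0.950800+0.938100+0.915000+0.910600))/(1+31/400) = 8869/10000 ≈ 0.886900

1 1 983/1000
2 2 2377/2500
3 3 9381/10000
4 4 183/200
5 5 4553/5000
6 6 8869/10000
f(4y,5y) = ((183/200)/(4553/5000) − 1)/(1) = 22/4553 ≈ 0.4832%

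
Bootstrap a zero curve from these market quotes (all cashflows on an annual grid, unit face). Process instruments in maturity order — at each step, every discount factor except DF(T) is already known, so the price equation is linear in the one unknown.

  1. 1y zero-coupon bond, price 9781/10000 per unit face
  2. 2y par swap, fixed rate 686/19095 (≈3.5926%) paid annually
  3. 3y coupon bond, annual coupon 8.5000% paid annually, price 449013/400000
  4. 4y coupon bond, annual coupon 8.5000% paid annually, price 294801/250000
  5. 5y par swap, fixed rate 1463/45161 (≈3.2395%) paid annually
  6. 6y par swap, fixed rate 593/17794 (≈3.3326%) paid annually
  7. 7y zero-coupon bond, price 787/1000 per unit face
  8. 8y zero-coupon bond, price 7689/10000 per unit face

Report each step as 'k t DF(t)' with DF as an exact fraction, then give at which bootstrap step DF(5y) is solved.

step 1 [1y] zero: DF = P = 9781/10000 ≈ 0.978100
step 2 [2y] swap r/1=686/19095: DF=(1 − 686/19095·(0.978100))/(1+686/19095) = 4657/5000 ≈ 0.931400
step 3 [3y] bond c/1=17/200: DF=(449013/400000 − 17/200·(0.978100+0.931400))/(1+17/200) = 177/200 ≈ 0.885000
step 4 [4y] bond c/1=17/200: DF=(294801/250000 − 17/200·(0.978100+0.931400+0.885000))/(1+17/200) = 8679/10000 ≈ 0.867900
step 5 [5y] swap r/1=1463/45161: DF=(1 − 1463/45161·(0.978100+0.931400+0.885000+0.867900))/(1+1463/45161) = 8537/10000 ≈ 0.853700
step 6 [6y] swap r/1=593/17794: DF=(1 − 593/17794·(0.978100+0.931400+0.885000+0.867900+0.853700))/(1+593/17794) = 8221/10000 ≈ 0.822100
step 7 [7y] zero: DF = P = 787/1000 ≈ 0.787000
step 8 [8y] zero: DF = P = 7689/10000 ≈ 0.768900

1 1 9781/10000
2 2 4657/5000
3 3 177/200
4 4 8679/10000
5 5 8537/10000
6 6 8221/10000
7 7 787/1000
8 8 7689/10000
DF(5y) is solved at step 5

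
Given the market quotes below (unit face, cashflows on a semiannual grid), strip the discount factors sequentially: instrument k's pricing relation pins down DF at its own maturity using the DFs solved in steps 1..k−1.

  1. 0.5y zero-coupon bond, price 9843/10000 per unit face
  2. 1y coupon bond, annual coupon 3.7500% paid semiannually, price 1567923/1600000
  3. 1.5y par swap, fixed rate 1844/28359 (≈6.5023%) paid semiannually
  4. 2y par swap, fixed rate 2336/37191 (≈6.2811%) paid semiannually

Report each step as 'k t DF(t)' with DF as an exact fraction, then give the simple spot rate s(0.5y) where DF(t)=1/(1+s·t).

1 1/2 9843/10000
2 1 4719/5000
3 3/2 4539/5000
4 2 552/625
s(0.5y) = (1/(9843/10000) − 1)/(1/2) = 314/9843 ≈ 3.1901%

step 1 [0.5y] zero: DF = P = 9843/10000 ≈ 0.984300
step 2 [1y] bond c/2=3/160: DF=(1567923/1600000 − 3/160·(0.984300))/(1+3/160) = 4719/5000 ≈ 0.943800
step 3 [1.5y] swap r/2=922/28359: DF=(1 − 922/28359·(0.984300+0.943800))/(1+922/28359) = 4539/5000 ≈ 0.907800
step 4 [2y] swap r/2=1168/37191: DF=(1 − 1168/37191·(0.984300+0.943800+0.907800))/(1+1168/37191) = 552/625 ≈ 0.883200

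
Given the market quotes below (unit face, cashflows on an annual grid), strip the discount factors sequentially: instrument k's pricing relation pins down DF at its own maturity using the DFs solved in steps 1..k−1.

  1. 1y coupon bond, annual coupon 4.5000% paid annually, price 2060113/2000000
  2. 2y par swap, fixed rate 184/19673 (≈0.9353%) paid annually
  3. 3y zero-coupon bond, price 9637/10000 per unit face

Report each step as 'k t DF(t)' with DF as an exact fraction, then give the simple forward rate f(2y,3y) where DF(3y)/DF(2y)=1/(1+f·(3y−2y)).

1 1 9857/10000
2 2 1227/1250
3 3 9637/10000
f(2y,3y) = ((1227/1250)/(9637/10000) − 1)/(1) = 179/9637 ≈ 1.8574%

step 1 [1y] bond c/1=9/200: DF=(2060113/2000000 − 9/200·(0))/(1+9/200) = 9857/10000 ≈ 0.985700
step 2 [2y] swap r/1=184/19673: DF=(1 − 184/19673·(0.985700))/(1+184/19673) = 1227/1250 ≈ 0.981600
step 3 [3y] zero: DF = P = 9637/10000 ≈ 0.963700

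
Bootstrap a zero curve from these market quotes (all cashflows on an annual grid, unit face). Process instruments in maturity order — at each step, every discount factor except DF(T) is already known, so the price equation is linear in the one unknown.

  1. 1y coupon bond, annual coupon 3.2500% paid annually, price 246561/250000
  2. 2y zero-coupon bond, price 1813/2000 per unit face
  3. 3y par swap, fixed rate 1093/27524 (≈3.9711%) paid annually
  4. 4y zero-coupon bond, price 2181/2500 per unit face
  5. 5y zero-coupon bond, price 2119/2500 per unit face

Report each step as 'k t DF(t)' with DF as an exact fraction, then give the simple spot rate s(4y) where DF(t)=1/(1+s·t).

step 1 [1y] bond c/1=13/400: DF=(246561/250000 − 13/400·(0))/(1+13/400) = 597/625 ≈ 0.955200
step 2 [2y] zero: DF = P = 1813/2000 ≈ 0.906500
step 3 [3y] swap r/1=1093/27524: DF=(1 − 1093/27524·(0.955200+0.906500))/(1+1093/27524) = 8907/10000 ≈ 0.890700
step 4 [4y] zero: DF = P = 2181/2500 ≈ 0.872400
step 5 [5y] zero: DF = P = 2119/2500 ≈ 0.847600

1 1 597/625
2 2 1813/2000
3 3 8907/10000
4 4 2181/2500
5 5 2119/2500
s(4y) = (1/(2181/2500) − 1)/(4) = 319/8724 ≈ 3.6566%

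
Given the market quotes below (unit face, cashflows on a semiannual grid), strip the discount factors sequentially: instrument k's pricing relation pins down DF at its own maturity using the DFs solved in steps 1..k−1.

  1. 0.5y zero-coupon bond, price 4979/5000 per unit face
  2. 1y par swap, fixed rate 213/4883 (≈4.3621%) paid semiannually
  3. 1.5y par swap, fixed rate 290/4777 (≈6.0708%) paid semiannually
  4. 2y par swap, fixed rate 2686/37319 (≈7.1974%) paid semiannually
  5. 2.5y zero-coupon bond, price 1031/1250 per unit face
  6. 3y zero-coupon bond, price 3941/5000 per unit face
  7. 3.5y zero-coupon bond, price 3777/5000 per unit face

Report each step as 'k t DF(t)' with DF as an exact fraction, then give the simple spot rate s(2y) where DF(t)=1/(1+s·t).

step 1 [0.5y] zero: DF = P = 4979/5000 ≈ 0.995800
step 2 [1y] swap r/2=213/9766: DF=(1 − 213/9766·(0.995800))/(1+213/9766) = 4787/5000 ≈ 0.957400
step 3 [1.5y] swap r/2=145/4777: DF=(1 − 145/4777·(0.995800+0.957400))/(1+145/4777) = 913/1000 ≈ 0.913000
step 4 [2y] swap r/2=1343/37319: DF=(1 − 1343/37319·(0.995800+0.957400+0.913000))/(1+1343/37319) = 8657/10000 ≈ 0.865700
step 5 [2.5y] zero: DF = P = 1031/1250 ≈ 0.824800
step 6 [3y] zero: DF = P = 3941/5000 ≈ 0.788200
step 7 [3.5y] zero: DF = P = 3777/5000 ≈ 0.755400

1 1/2 4979/5000
2 1 4787/5000
3 3/2 913/1000
4 2 8657/10000
5 5/2 1031/1250
6 3 3941/5000
7 7/2 3777/5000
s(2y) = (1/(8657/10000) − 1)/(2) = 1343/17314 ≈ 7.7567%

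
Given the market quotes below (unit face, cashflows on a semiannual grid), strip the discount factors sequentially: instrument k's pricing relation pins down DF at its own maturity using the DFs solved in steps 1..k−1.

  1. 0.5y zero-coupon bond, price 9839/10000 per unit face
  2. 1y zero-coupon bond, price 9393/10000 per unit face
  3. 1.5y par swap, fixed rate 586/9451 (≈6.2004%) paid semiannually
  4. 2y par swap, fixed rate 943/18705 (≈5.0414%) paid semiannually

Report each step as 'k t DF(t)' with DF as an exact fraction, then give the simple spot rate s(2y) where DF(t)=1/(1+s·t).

1 1/2 9839/10000
2 1 9393/10000
3 3/2 9121/10000
4 2 9057/10000
s(2y) = (1/(9057/10000) − 1)/(2) = 943/18114 ≈ 5.2059%

step 1 [0.5y] zero: DF = P = 9839/10000 ≈ 0.983900
step 2 [1y] zero: DF = P = 9393/10000 ≈ 0.939300
step 3 [1.5y] swap r/2=293/9451: DF=(1 − 293/9451·(0.983900+0.939300))/(1+293/9451) = 9121/10000 ≈ 0.912100
step 4 [2y] swap r/2=943/37410: DF=(1 − 943/37410·(0.983900+0.939300+0.912100))/(1+943/37410) = 9057/10000 ≈ 0.905700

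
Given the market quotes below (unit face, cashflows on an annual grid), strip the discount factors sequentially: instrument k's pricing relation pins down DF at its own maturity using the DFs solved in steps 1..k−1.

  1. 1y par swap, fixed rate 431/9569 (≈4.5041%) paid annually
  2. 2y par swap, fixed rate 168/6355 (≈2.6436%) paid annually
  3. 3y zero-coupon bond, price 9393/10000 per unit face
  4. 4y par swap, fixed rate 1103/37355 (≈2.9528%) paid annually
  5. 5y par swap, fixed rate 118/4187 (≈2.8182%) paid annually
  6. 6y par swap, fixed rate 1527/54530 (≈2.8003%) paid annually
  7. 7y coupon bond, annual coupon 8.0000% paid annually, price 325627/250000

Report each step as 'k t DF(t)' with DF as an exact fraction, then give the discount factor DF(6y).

step 1 [1y] swap r/1=431/9569: DF=(1 − 431/9569·(0))/(1+431/9569) = 9569/10000 ≈ 0.956900
step 2 [2y] swap r/1=168/6355: DF=(1 − 168/6355·(0.956900))/(1+168/6355) = 1187/1250 ≈ 0.949600
step 3 [3y] zero: DF = P = 9393/10000 ≈ 0.939300
step 4 [4y] swap r/1=1103/37355: DF=(1 − 1103/37355·(0.956900+0.949600+0.939300))/(1+1103/37355) = 8897/10000 ≈ 0.889700
step 5 [5y] swap r/1=118/4187: DF=(1 − 118/4187·(0.956900+0.949600+0.939300+0.889700))/(1+118/4187) = 4351/5000 ≈ 0.870200
step 6 [6y] swap r/1=1527/54530: DF=(1 − 1527/54530·(0.956900+0.949600+0.939300+0.889700+0.870200))/(1+1527/54530) = 8473/10000 ≈ 0.847300
step 7 [7y] bond c/1=2/25: DF=(325627/250000 − 2/25·(0.956900+0.949600+0.939300+0.889700+0.870200+0.847300))/(1+2/25) = 8021/10000 ≈ 0.802100

1 1 9569/10000
2 2 1187/1250
3 3 9393/10000
4 4 8897/10000
5 5 4351/5000
6 6 8473/10000
7 7 8021/10000
DF(6y) = 8473/10000 ≈ 0.847300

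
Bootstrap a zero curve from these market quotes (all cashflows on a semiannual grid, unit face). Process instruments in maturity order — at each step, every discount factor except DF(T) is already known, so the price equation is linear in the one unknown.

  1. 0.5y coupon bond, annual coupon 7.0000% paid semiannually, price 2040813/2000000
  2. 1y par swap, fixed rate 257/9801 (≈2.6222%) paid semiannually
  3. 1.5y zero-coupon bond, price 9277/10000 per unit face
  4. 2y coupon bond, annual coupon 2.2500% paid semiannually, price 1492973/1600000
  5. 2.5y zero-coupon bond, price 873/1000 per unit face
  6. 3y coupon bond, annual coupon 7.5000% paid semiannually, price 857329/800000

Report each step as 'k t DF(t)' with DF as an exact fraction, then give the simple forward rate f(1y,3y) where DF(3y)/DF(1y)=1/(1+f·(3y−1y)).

1 1/2 9859/10000
2 1 9743/10000
3 3/2 9277/10000
4 2 4453/5000
5 5/2 873/1000
6 3 1081/1250
f(1y,3y) = ((9743/10000)/(1081/1250) − 1)/(2) = 1095/17296 ≈ 6.3309%

step 1 [0.5y] bond c/2=7/200: DF=(2040813/2000000 − 7/200·(0))/(1+7/200) = 9859/10000 ≈ 0.985900
step 2 [1y] swap r/2=257/19602: DF=(1 − 257/19602·(0.985900))/(1+257/19602) = 9743/10000 ≈ 0.974300
step 3 [1.5y] zero: DF = P = 9277/10000 ≈ 0.927700
step 4 [2y] bond c/2=9/800: DF=(1492973/1600000 − 9/800·(0.985900+0.974300+0.927700))/(1+9/800) = 4453/5000 ≈ 0.890600
step 5 [2.5y] zero: DF = P = 873/1000 ≈ 0.873000
step 6 [3y] bond c/2=3/80: DF=(857329/800000 − 3/80·(0.985900+0.974300+0.927700+0.890600+0.873000))/(1+3/80) = 1081/1250 ≈ 0.864800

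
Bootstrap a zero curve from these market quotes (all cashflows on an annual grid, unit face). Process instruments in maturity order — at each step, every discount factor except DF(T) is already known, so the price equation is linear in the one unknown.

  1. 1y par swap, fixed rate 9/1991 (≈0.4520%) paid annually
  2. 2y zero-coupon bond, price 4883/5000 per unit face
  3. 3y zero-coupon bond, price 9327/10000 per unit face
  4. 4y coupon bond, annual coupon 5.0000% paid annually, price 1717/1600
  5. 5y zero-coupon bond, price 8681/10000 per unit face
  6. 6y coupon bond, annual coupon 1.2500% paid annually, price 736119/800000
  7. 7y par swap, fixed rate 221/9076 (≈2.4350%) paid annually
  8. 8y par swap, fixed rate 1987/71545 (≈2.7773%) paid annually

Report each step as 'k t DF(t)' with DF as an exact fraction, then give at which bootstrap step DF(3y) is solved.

step 1 [1y] swap r/1=9/1991: DF=(1 − 9/1991·(0))/(1+9/1991) = 1991/2000 ≈ 0.995500
step 2 [2y] zero: DF = P = 4883/5000 ≈ 0.976600
step 3 [3y] zero: DF = P = 9327/10000 ≈ 0.932700
step 4 [4y] bond c/1=1/20: DF=(1717/1600 − 1/20·(0.995500+0.976600+0.932700))/(1+1/20) = 8837/10000 ≈ 0.883700
step 5 [5y] zero: DF = P = 8681/10000 ≈ 0.868100
step 6 [6y] bond c/1=1/80: DF=(736119/800000 − 1/80·(0.995500+0.976600+0.932700+0.883700+0.868100))/(1+1/80) = 8513/10000 ≈ 0.851300
step 7 [7y] swap r/1=221/9076: DF=(1 − 221/9076·(0.995500+0.976600+0.932700+0.883700+0.868100+0.851300))/(1+221/9076) = 8453/10000 ≈ 0.845300
step 8 [8y] swap r/1=1987/71545: DF=(1 − 1987/71545·(0.995500+0.976600+0.932700+0.883700+0.868100+0.851300+0.845300))/(1+1987/71545) = 8013/10000 ≈ 0.801300

1 1 1991/2000
2 2 4883/5000
3 3 9327/10000
4 4 8837/10000
5 5 8681/10000
6 6 8513/10000
7 7 8453/10000
8 8 8013/10000
DF(3y) is solved at step 3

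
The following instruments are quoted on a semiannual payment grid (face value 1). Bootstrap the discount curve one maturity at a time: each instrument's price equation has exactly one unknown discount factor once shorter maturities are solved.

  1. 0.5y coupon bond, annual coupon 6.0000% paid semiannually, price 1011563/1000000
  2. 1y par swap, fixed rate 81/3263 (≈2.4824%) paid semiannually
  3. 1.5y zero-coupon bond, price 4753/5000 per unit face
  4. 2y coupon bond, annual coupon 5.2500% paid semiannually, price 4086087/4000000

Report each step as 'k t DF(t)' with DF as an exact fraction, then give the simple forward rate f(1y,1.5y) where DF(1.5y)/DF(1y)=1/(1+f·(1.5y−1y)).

1 1/2 9821/10000
2 1 9757/10000
3 3/2 4753/5000
4 2 921/1000
f(1y,1.5y) = ((9757/10000)/(4753/5000) − 1)/(1/2) = 251/4753 ≈ 5.2809%

step 1 [0.5y] bond c/2=3/100: DF=(1011563/1000000 − 3/100·(0))/(1+3/100) = 9821/10000 ≈ 0.982100
step 2 [1y] swap r/2=81/6526: DF=(1 − 81/6526·(0.982100))/(1+81/6526) = 9757/10000 ≈ 0.975700
step 3 [1.5y] zero: DF = P = 4753/5000 ≈ 0.950600
step 4 [2y] bond c/2=21/800: DF=(4086087/4000000 − 21/800·(0.982100+0.975700+0.950600))/(1+21/800) = 921/1000 ≈ 0.921000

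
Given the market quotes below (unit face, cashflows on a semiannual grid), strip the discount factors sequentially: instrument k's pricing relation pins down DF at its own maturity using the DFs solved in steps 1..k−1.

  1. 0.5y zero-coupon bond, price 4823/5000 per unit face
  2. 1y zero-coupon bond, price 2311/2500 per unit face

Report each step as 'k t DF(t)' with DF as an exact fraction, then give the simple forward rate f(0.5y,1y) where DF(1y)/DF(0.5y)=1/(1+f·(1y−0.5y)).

1 1/2 4823/5000
2 1 2311/2500
f(0.5y,1y) = ((4823/5000)/(2311/2500) − 1)/(1/2) = 201/2311 ≈ 8.6975%

step 1 [0.5y] zero: DF = P = 4823/5000 ≈ 0.964600
step 2 [1y] zero: DF = P = 2311/2500 ≈ 0.924400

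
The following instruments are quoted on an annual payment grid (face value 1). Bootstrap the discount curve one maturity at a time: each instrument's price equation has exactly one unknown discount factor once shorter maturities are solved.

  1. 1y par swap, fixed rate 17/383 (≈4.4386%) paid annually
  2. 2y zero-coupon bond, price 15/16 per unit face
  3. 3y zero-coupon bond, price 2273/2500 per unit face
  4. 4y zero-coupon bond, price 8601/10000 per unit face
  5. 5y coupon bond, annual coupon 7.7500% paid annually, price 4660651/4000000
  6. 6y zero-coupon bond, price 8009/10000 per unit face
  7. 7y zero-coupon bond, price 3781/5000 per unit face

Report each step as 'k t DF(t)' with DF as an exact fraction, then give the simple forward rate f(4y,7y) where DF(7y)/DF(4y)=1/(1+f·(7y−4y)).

1 1 383/400
2 2 15/16
3 3 2273/2500
4 4 8601/10000
5 5 4089/5000
6 6 8009/10000
7 7 3781/5000
f(4y,7y) = ((8601/10000)/(3781/5000) − 1)/(3) = 1039/22686 ≈ 4.5799%

step 1 [1y] swap r/1=17/383: DF=(1 − 17/383·(0))/(1+17/383) = 383/400 ≈ 0.957500
step 2 [2y] zero: DF = P = 15/16 ≈ 0.937500
step 3 [3y] zero: DF = P = 2273/2500 ≈ 0.909200
step 4 [4y] zero: DF = P = 8601/10000 ≈ 0.860100
step 5 [5y] bond c/1=31/400: DF=(4660651/4000000 − 31/400·(0.957500+0.937500+0.909200+0.860100))/(1+31/400) = 4089/5000 ≈ 0.817800
step 6 [6y] zero: DF = P = 8009/10000 ≈ 0.800900
step 7 [7y] zero: DF = P = 3781/5000 ≈ 0.756200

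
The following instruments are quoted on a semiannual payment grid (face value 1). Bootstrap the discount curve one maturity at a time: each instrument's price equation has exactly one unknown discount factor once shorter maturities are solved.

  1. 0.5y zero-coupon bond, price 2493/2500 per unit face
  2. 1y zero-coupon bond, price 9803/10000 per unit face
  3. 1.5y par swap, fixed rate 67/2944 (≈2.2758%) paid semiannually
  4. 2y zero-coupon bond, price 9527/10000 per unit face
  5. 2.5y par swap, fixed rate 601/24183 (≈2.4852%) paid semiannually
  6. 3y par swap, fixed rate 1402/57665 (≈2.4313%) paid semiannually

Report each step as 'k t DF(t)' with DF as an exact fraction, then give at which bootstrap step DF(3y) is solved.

step 1 [0.5y] zero: DF = P = 2493/2500 ≈ 0.997200
step 2 [1y] zero: DF = P = 9803/10000 ≈ 0.980300
step 3 [1.5y] swap r/2=67/5888: DF=(1 − 67/5888·(0.997200+0.980300))/(1+67/5888) = 1933/2000 ≈ 0.966500
step 4 [2y] zero: DF = P = 9527/10000 ≈ 0.952700
step 5 [2.5y] swap r/2=601/48366: DF=(1 − 601/48366·(0.997200+0.980300+0.966500+0.952700))/(1+601/48366) = 9399/10000 ≈ 0.939900
step 6 [3y] swap r/2=701/57665: DF=(1 − 701/57665·(0.997200+0.980300+0.966500+0.952700+0.939900))/(1+701/57665) = 9299/10000 ≈ 0.929900

1 1/2 2493/2500
2 1 9803/10000
3 3/2 1933/2000
4 2 9527/10000
5 5/2 9399/10000
6 3 9299/10000
DF(3y) is solved at step 6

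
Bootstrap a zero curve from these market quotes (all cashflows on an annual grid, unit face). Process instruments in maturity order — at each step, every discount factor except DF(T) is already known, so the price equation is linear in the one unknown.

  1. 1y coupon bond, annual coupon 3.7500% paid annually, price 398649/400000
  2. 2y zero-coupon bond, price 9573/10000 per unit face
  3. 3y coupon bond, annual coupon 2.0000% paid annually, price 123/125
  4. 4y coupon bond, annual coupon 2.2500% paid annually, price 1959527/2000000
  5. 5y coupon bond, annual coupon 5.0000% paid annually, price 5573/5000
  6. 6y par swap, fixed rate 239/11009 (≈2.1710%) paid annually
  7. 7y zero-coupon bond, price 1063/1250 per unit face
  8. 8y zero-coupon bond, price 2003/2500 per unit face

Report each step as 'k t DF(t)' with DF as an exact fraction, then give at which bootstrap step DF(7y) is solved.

1 1 4803/5000
2 2 9573/10000
3 3 9271/10000
4 4 2239/2500
5 5 4417/5000
6 6 1761/2000
7 7 1063/1250
8 8 2003/2500
DF(7y) is solved at step 7

step 1 [1y] bond c/1=3/80: DF=(398649/400000 − 3/80·(0))/(1+3/80) = 4803/5000 ≈ 0.960600
step 2 [2y] zero: DF = P = 9573/10000 ≈ 0.957300
step 3 [3y] bond c/1=1/50: DF=(123/125 − 1/50·(0.960600+0.957300))/(1+1/50) = 9271/10000 ≈ 0.927100
step 4 [4y] bond c/1=9/400: DF=(1959527/2000000 − 9/400·(0.960600+0.957300+0.927100))/(1+9/400) = 2239/2500 ≈ 0.895600
step 5 [5y] bond c/1=1/20: DF=(5573/5000 − 1/20·(0.960600+0.957300+0.927100+0.895600))/(1+1/20) = 4417/5000 ≈ 0.883400
step 6 [6y] swap r/1=239/11009: DF=(1 − 239/11009·(0.960600+0.957300+0.927100+0.895600+0.883400))/(1+239/11009) = 1761/2000 ≈ 0.880500
step 7 [7y] zero: DF = P = 1063/1250 ≈ 0.850400
step 8 [8y] zero: DF = P = 2003/2500 ≈ 0.801200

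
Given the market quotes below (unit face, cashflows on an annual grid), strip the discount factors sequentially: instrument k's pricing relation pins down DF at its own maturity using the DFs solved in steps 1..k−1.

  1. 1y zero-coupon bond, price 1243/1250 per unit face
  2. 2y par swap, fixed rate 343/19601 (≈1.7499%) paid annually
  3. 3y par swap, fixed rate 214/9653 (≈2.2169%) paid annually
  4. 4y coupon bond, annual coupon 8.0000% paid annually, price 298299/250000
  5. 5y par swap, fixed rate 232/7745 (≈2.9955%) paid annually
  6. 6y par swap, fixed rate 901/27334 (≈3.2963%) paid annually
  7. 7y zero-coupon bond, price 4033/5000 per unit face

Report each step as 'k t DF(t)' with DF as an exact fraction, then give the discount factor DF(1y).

step 1 [1y] zero: DF = P = 1243/1250 ≈ 0.994400
step 2 [2y] swap r/1=343/19601: DF=(1 − 343/19601·(0.994400))/(1+343/19601) = 9657/10000 ≈ 0.965700
step 3 [3y] swap r/1=214/9653: DF=(1 − 214/9653·(0.994400+0.965700))/(1+214/9653) = 4679/5000 ≈ 0.935800
step 4 [4y] bond c/1=2/25: DF=(298299/250000 − 2/25·(0.994400+0.965700+0.935800))/(1+2/25) = 8903/10000 ≈ 0.890300
step 5 [5y] swap r/1=232/7745: DF=(1 − 232/7745·(0.994400+0.965700+0.935800+0.890300))/(1+232/7745) = 538/625 ≈ 0.860800
step 6 [6y] swap r/1=901/27334: DF=(1 − 901/27334·(0.994400+0.965700+0.935800+0.890300+0.860800))/(1+901/27334) = 4099/5000 ≈ 0.819800
step 7 [7y] zero: DF = P = 4033/5000 ≈ 0.806600

1 1 1243/1250
2 2 9657/10000
3 3 4679/5000
4 4 8903/10000
5 5 538/625
6 6 4099/5000
7 7 4033/5000
DF(1y) = 1243/1250 ≈ 0.994400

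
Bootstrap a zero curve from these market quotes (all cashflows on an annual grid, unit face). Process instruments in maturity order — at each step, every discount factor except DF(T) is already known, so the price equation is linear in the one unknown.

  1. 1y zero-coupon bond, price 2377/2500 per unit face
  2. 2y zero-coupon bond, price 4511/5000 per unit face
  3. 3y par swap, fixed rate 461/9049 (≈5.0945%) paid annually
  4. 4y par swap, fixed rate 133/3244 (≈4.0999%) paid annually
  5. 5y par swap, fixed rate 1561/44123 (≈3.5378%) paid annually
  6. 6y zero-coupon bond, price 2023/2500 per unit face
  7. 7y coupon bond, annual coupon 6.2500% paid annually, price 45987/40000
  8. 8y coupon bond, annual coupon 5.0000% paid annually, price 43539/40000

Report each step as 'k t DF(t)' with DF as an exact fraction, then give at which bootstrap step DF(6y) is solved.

1 1 2377/2500
2 2 4511/5000
3 3 8617/10000
4 4 8537/10000
5 5 8439/10000
6 6 2023/2500
7 7 7749/10000
8 8 7511/10000
DF(6y) is solved at step 6

step 1 [1y] zero: DF = P = 2377/2500 ≈ 0.950800
step 2 [2y] zero: DF = P = 4511/5000 ≈ 0.902200
step 3 [3y] swap r/1=461/9049: DF=(1 − 461/9049·(0.950800+0.902200))/(1+461/9049) = 8617/10000 ≈ 0.861700
step 4 [4y] swap r/1=133/3244: DF=(1 − 133/3244·(0.950800+0.902200+0.861700))/(1+133/3244) = 8537/10000 ≈ 0.853700
step 5 [5y] swap r/1=1561/44123: DF=(1 − 1561/44123·(0.950800+0.902200+0.861700+0.853700))/(1+1561/44123) = 8439/10000 ≈ 0.843900
step 6 [6y] zero: DF = P = 2023/2500 ≈ 0.809200
step 7 [7y] bond c/1=1/16: DF=(45987/40000 − 1/16·(0.950800+0.902200+0.861700+0.853700+0.843900+0.809200))/(1+1/16) = 7749/10000 ≈ 0.774900
step 8 [8y] bond c/1=1/20: DF=(43539/40000 − 1/20·(0.950800+0.902200+0.861700+0.853700+0.843900+0.809200+0.774900))/(1+1/20) = 7511/10000 ≈ 0.751100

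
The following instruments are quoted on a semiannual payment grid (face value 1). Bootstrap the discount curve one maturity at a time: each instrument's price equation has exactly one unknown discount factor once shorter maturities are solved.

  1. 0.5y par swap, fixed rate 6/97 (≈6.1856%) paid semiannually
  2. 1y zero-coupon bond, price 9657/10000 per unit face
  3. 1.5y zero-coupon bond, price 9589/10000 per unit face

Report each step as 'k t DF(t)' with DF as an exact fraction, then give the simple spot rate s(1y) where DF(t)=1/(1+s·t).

1 1/2 97/100
2 1 9657/10000
3 3/2 9589/10000
s(1y) = (1/(9657/10000) − 1)/(1) = 343/9657 ≈ 3.5518%

step 1 [0.5y] swap r/2=3/97: DF=(1 − 3/97·(0))/(1+3/97) = 97/100 ≈ 0.970000
step 2 [1y] zero: DF = P = 9657/10000 ≈ 0.965700
step 3 [1.5y] zero: DF = P = 9589/10000 ≈ 0.958900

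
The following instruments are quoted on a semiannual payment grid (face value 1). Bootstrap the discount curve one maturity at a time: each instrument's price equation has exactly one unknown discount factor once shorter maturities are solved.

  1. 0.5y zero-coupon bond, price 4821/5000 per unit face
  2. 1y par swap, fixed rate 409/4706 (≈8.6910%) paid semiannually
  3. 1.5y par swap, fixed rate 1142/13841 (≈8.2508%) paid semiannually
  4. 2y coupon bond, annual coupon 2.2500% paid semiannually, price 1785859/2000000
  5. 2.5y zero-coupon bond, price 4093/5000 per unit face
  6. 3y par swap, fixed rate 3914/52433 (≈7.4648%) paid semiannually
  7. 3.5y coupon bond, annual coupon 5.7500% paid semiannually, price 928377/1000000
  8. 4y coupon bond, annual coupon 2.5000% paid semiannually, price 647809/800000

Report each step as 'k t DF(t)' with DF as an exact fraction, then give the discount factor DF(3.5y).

step 1 [0.5y] zero: DF = P = 4821/5000 ≈ 0.964200
step 2 [1y] swap r/2=409/9412: DF=(1 − 409/9412·(0.964200))/(1+409/9412) = 4591/5000 ≈ 0.918200
step 3 [1.5y] swap r/2=571/13841: DF=(1 − 571/13841·(0.964200+0.918200))/(1+571/13841) = 4429/5000 ≈ 0.885800
step 4 [2y] bond c/2=9/800: DF=(1785859/2000000 − 9/800·(0.964200+0.918200+0.885800))/(1+9/800) = 4261/5000 ≈ 0.852200
step 5 [2.5y] zero: DF = P = 4093/5000 ≈ 0.818600
step 6 [3y] swap r/2=1957/52433: DF=(1 − 1957/52433·(0.964200+0.918200+0.885800+0.852200+0.818600))/(1+1957/52433) = 8043/10000 ≈ 0.804300
step 7 [3.5y] bond c/2=23/800: DF=(928377/1000000 − 23/800·(0.964200+0.918200+0.885800+0.852200+0.818600+0.804300))/(1+23/800) = 7559/10000 ≈ 0.755900
step 8 [4y] bond c/2=1/80: DF=(647809/800000 − 1/80·(0.964200+0.918200+0.885800+0.852200+0.818600+0.804300+0.755900))/(1+1/80) = 7257/10000 ≈ 0.725700

1 1/2 4821/5000
2 1 4591/5000
3 3/2 4429/5000
4 2 4261/5000
5 5/2 4093/5000
6 3 8043/10000
7 7/2 7559/10000
8 4 7257/10000
DF(3.5y) = 7559/10000 ≈ 0.755900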